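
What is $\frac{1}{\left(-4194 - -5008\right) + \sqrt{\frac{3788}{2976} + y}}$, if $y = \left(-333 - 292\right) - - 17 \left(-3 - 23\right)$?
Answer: $\frac{605616}{493764325} - \frac{2 i \sqrt{147479586}}{493764325} \approx 0.0012265 - 4.919 \cdot 10^{-5} i$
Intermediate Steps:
$y = -1067$ ($y = -625 - \left(-17\right) \left(-26\right) = -625 - 442 = -1067$)
$\frac{1}{\left(-4194 - -5008\right) + \sqrt{\frac{3788}{2976} + y}} = \frac{1}{\left(-4194 - -5008\right) + \sqrt{\frac{3788}{2976} - 1067}} = \frac{1}{\left(-4194 + 5008\right) + \sqrt{3788 \cdot \frac{1}{2976} - 1067}} = \frac{1}{814 + \sqrt{\frac{947}{744} - 1067}} = \frac{1}{814 + \sqrt{- \frac{792901}{744}}} = \frac{1}{814 + \frac{i \sqrt{147479586}}{372}}$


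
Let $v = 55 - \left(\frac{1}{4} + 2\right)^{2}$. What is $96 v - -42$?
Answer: $4836$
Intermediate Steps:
$v = \frac{799}{16}$ ($v = 55 - \left(\frac{1}{4} + 2\right)^{2} = 55 - \left(\frac{9}{4}\right)^{2} = 55 - \frac{81}{16} = \frac{799}{16} \approx 49.938$)
$96 v - -42 = 96 \cdot \frac{799}{16} - -42 = 4794 + 42 = 4836$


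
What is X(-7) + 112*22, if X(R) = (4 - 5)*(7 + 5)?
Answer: 2452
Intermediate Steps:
X(R) = -12 (X(R) = -1*12 = -12)
X(-7) + 112*22 = -12 + 112*22 = -12 + 2464 = 2452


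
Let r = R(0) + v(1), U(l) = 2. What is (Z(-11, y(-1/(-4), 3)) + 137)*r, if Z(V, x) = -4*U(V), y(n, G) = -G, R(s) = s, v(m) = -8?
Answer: -1032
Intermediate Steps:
r = -8 (r = 0 - 8 = -8)
Z(V, x) = -8 (Z(V, x) = -4*2 = -8)
(Z(-11, y(-1/(-4), 3)) + 137)*r = (-8 + 137)*(-8) = 129*(-8) = -1032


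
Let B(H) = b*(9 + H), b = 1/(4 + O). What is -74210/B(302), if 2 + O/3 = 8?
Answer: -1632620/311 ≈ -5249.6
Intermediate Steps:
O = 18 (O = -6 + 3*8 = -6 + 24 = 18)
b = 1/22 (b = 1/(4 + 18) = 1/22 ≈ 0.045455)
B(H) = 9/22 + H/22 (B(H) = (9 + H)/22 = 9/22 + H/22)
-74210/B(302) = -74210/(9/22 + (1/22)*302) = -74210/(9/22 + 151/11) = -74210/311/22 = -74210*22/311 = -1632620/311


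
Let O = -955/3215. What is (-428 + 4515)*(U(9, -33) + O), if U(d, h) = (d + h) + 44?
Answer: 51778203/643 ≈ 80526.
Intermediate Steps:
U(d, h) = 44 + d + h
O = -191/643 (O = -955*1/3215 = -191/643 ≈ -0.29705)
(-428 + 4515)*(U(9, -33) + O) = (-428 + 4515)*((44 + 9 - 33) - 191/643) = 4087*(20 - 191/643) = 4087*(12669/643) = 51778203/643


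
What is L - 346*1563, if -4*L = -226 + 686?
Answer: -540913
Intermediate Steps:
L = -115 (L = -(-226 + 686)/4 = -¼*460 = -115)
L - 346*1563 = -115 - 346*1563 = -115 - 540798 = -540913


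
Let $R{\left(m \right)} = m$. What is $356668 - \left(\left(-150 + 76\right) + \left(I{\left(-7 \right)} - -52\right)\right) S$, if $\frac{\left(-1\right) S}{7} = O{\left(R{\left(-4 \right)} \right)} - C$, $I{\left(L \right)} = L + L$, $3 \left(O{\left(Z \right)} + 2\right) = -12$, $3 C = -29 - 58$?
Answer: $350872$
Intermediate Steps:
$C = -29$ ($C = \frac{-29 - 58}{3} = \frac{1}{3} \left(-87\right) = -29$)
$O{\left(Z \right)} = -6$ ($O{\left(Z \right)} = -2 + \frac{1}{3} \left(-12\right) = -2 - 4 = -6$)
$I{\left(L \right)} = 2 L$
$S = -161$ ($S = - 7 \left(-6 - -29\right) = - 7 \left(-6 + 29\right) = \left(-7\right) 23 = -161$)
$356668 - \left(\left(-150 + 76\right) + \left(I{\left(-7 \right)} - -52\right)\right) S = 356668 - \left(\left(-150 + 76\right) + \left(2 \left(-7\right) - -52\right)\right) \left(-161\right) = 356668 - \left(-74 + \left(-14 + 52\right)\right) \left(-161\right) = 356668 - \left(-74 + 38\right) \left(-161\right) = 356668 - \left(-36\right) \left(-161\right) = 356668 - 5796 = 350872$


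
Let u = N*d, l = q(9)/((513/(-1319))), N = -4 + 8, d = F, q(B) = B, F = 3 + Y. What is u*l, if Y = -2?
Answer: -5276/57 ≈ -92.561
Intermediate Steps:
F = 1 (F = 3 - 2 = 1)
d = 1
N = 4
l = -1319/57 (l = 9/((513/(-1319))) = 9/((513*(-1/1319))) = 9/(-513/1319) = 9*(-1319/513) = -1319/57 ≈ -23.140)
u = 4 (u = 4*1 = 4)
u*l = 4*(-1319/57) = -5276/57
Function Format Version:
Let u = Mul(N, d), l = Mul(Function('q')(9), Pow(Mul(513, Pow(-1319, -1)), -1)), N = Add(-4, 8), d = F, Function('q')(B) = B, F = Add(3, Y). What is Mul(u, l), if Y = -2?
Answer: Rational(-5276, 57) ≈ -92.561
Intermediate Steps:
F = 1 (F = Add(3, -2) = 1)
d = 1
N = 4
l = Rational(-1319, 57) (l = Mul(9, Pow(Mul(513, Pow(-1319, -1)), -1)) = Mul(9, Pow(Mul(513, Rational(-1, 1319)), -1)) = Mul(9, Pow(Rational(-513, 1319), -1)) = Mul(9, Rational(-1319, 513)) = Rational(-1319, 57) ≈ -23.140)
u = 4 (u = Mul(4, 1) = 4)
Mul(u, l) = Mul(4, Rational(-1319, 57)) = Rational(-5276, 57)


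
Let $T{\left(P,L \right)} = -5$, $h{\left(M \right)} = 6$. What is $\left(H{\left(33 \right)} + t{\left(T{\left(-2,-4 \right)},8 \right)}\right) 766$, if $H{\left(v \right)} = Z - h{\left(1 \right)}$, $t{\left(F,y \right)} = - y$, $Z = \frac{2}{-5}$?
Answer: $- \frac{55152}{5} \approx -11030.0$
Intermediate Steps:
$Z = - \frac{2}{5}$ ($Z = 2 \left(- \frac{1}{5}\right) = - \frac{2}{5} \approx -0.4$)
$H{\left(v \right)} = - \frac{32}{5}$ ($H{\left(v \right)} = - \frac{2}{5} - 6 = - \frac{32}{5}$)
$\left(H{\left(33 \right)} + t{\left(T{\left(-2,-4 \right)},8 \right)}\right) 766 = \left(- \frac{32}{5} - 8\right) 766 = \left(- \frac{72}{5}\right) 766 = - \frac{55152}{5}$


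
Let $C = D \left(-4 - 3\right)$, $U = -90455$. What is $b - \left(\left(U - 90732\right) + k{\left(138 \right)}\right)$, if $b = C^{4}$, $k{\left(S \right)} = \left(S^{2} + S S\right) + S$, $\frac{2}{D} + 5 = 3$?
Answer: $145362$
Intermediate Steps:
$D = -1$ ($D = \frac{2}{-5 + 3} = \frac{2}{-2} = 2 \left(- \frac{1}{2}\right) = -1$)
$k{\left(S \right)} = S + 2 S^{2}$ ($k{\left(S \right)} = \left(S^{2} + S^{2}\right) + S = 2 S^{2} + S = S + 2 S^{2}$)
$C = 7$ ($C = - (-4 - 3) = \left(-1\right) \left(-7\right) = 7$)
$b = 2401$ ($b = 7^{4} = 2401$)
$b - \left(\left(U - 90732\right) + k{\left(138 \right)}\right) = 2401 - \left(\left(-90455 - 90732\right) + 138 \left(1 + 2 \cdot 138\right)\right) = 2401 - \left(-181187 + 138 \left(1 + 276\right)\right) = 2401 - \left(-181187 + 138 \cdot 277\right) = 2401 - \left(-181187 + 38226\right) = 2401 - -142961 = 2401 + 142961 = 145362$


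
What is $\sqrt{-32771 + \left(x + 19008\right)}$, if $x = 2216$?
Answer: $3 i \sqrt{1283} \approx 107.46 i$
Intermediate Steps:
$\sqrt{-32771 + \left(x + 19008\right)} = \sqrt{-32771 + \left(2216 + 19008\right)} = \sqrt{-32771 + 21224} = \sqrt{-11547} = 3 i \sqrt{1283}$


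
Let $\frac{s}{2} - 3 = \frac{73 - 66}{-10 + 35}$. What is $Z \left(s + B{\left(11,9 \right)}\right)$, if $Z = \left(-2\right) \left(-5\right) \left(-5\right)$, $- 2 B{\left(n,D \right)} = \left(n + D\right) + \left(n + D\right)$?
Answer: $672$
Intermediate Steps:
$B{\left(n,D \right)} = - D - n$ ($B{\left(n,D \right)} = - \frac{\left(n + D\right) + \left(n + D\right)}{2} = - \frac{\left(D + n\right) + \left(D + n\right)}{2} = - \frac{2 D + 2 n}{2} = - D - n$)
$Z = -50$ ($Z = 10 \left(-5\right) = -50$)
$s = \frac{164}{25}$ ($s = 6 + 2 \frac{73 - 66}{-10 + 35} = 6 + 2 \cdot \frac{7}{25} = 6 + \frac{14}{25} = \frac{164}{25} \approx 6.56$)
$Z \left(s + B{\left(11,9 \right)}\right) = - 50 \left(\frac{164}{25} - 20\right) = \left(-50\right) \left(- \frac{336}{25}\right) = 672$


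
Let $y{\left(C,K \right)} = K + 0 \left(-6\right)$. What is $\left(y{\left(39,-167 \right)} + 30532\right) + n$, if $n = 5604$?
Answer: $35969$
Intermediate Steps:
$y{\left(C,K \right)} = K$ ($y{\left(C,K \right)} = K + 0 = K$)
$\left(y{\left(39,-167 \right)} + 30532\right) + n = \left(-167 + 30532\right) + 5604 = 30365 + 5604 = 35969$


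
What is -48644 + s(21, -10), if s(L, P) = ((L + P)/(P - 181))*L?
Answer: -9291235/191 ≈ -48645.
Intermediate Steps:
s(L, P) = L*(L + P)/(-181 + P) (s(L, P) = ((L + P)/(-181 + P))*L = L*(L + P)/(-181 + P))
-48644 + s(21, -10) = -48644 + 21*(21 - 10)/(-181 - 10) = -48644 + 21*11/(-191) = -48644 + 21*(-1/191)*11 = -48644 - 231/191 = -9291235/191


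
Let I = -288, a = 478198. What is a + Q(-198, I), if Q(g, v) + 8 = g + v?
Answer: 477704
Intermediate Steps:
Q(g, v) = -8 + g + v (Q(g, v) = -8 + (g + v) = -8 + g + v)
a + Q(-198, I) = 478198 + (-8 - 198 - 288) = 478198 - 494 = 477704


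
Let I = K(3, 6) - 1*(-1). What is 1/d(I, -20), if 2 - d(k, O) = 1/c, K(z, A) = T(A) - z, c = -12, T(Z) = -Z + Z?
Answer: 12/25 ≈ 0.48000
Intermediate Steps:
T(Z) = 0
K(z, A) = -z (K(z, A) = 0 - z = -z)
I = -2 (I = -1*3 - 1*(-1) = -3 + 1 = -2)
d(k, O) = 25/12 (d(k, O) = 2 - 1/(-12) = 2 - 1*(-1/12) = 2 + 1/12 = 25/12)
1/d(I, -20) = 1/(25/12) = 12/25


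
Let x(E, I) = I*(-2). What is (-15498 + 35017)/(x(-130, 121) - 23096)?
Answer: -19519/23338 ≈ -0.83636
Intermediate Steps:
x(E, I) = -2*I
(-15498 + 35017)/(x(-130, 121) - 23096) = (-15498 + 35017)/(-2*121 - 23096) = 19519/(-242 - 23096) = 19519/(-23338) = 19519*(-1/23338) = -19519/23338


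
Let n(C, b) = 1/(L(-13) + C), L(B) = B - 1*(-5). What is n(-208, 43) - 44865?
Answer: -9690841/216 ≈ -44865.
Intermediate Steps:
L(B) = 5 + B (L(B) = B + 5 = 5 + B)
n(C, b) = 1/(-8 + C) (n(C, b) = 1/((5 - 13) + C) = 1/(-8 + C))
n(-208, 43) - 44865 = 1/(-8 - 208) - 44865 = 1/(-216) - 44865 = -1/216 - 44865 = -9690841/216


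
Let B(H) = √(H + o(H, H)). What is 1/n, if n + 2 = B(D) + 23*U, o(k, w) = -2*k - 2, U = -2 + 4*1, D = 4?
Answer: 22/971 - I*√6/1942 ≈ 0.022657 - 0.0012613*I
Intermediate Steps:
U = 2 (U = -2 + 4 = 2)
o(k, w) = -2 - 2*k
B(H) = √(-2 - H) (B(H) = √(H + (-2 - 2*H)) = √(-2 - H))
n = 44 + I*√6 (n = -2 + (√(-2 - 1*4) + 23*2) = -2 + (√(-2 - 4) + 46) = -2 + (√(-6) + 46) = -2 + (I*√6 + 46) = -2 + (46 + I*√6) = 44 + I*√6 ≈ 44.0 + 2.4495*I)
1/n = 1/(44 + I*√6)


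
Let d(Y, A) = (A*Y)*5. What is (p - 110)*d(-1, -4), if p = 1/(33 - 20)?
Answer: -28580/13 ≈ -2198.5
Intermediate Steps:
d(Y, A) = 5*A*Y
p = 1/13 ≈ 0.076923
(p - 110)*d(-1, -4) = (1/13 - 110)*(5*(-4)*(-1)) = -1429/13*20 = -28580/13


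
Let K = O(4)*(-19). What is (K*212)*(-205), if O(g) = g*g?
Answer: 13211840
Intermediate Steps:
O(g) = g**2
K = -304 (K = 4**2*(-19) = 16*(-19) = -304)
(K*212)*(-205) = -304*212*(-205) = -64448*(-205) = 13211840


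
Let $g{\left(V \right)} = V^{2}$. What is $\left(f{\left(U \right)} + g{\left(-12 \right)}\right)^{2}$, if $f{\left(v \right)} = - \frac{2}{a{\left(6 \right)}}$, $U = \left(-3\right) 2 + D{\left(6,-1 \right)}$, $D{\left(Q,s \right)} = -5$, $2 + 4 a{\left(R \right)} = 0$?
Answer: $21904$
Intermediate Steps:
$a{\left(R \right)} = - \frac{1}{2}$ ($a{\left(R \right)} = - \frac{1}{2} + \frac{1}{4} \cdot 0 = - \frac{1}{2} + 0 = - \frac{1}{2}$)
$U = -11$ ($U = \left(-3\right) 2 - 5 = -6 - 5 = -11$)
$f{\left(v \right)} = 4$ ($f{\left(v \right)} = - \frac{2}{- \frac{1}{2}} = \left(-2\right) \left(-2\right) = 4$)
$\left(f{\left(U \right)} + g{\left(-12 \right)}\right)^{2} = \left(4 + \left(-12\right)^{2}\right)^{2} = \left(4 + 144\right)^{2} = 148^{2} = 21904$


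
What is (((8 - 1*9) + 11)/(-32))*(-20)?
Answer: 25/4 ≈ 6.2500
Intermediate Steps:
(((8 - 1*9) + 11)/(-32))*(-20) = (((8 - 9) + 11)*(-1/32))*(-20) = ((-1 + 11)*(-1/32))*(-20) = (10*(-1/32))*(-20) = -5/16*(-20) = 25/4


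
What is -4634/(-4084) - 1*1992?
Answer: -4065347/2042 ≈ -1990.9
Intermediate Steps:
-4634/(-4084) - 1*1992 = -4634*(-1/4084) - 1992 = 2317/2042 - 1992 = -4065347/2042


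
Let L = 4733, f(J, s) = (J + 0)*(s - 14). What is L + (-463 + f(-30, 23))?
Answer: 4000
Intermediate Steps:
f(J, s) = J*(-14 + s)
L + (-463 + f(-30, 23)) = 4733 + (-463 - 30*(-14 + 23)) = 4733 + (-463 - 30*9) = 4733 + (-463 - 270) = 4733 - 733 = 4000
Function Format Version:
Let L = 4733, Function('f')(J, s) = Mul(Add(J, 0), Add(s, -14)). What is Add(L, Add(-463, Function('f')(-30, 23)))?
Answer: 4000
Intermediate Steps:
Function('f')(J, s) = Mul(J, Add(-14, s))
Add(L, Add(-463, Function('f')(-30, 23))) = Add(4733, Add(-463, Mul(-30, Add(-14, 23)))) = Add(4733, Add(-463, Mul(-30, 9))) = Add(4733, Add(-463, -270)) = Add(4733, -733) = 4000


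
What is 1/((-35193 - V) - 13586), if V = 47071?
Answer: -1/95850 ≈ -1.0433e-5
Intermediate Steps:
1/((-35193 - V) - 13586) = 1/((-35193 - 1*47071) - 13586) = 1/((-35193 - 47071) - 13586) = 1/(-82264 - 13586) = 1/(-95850) = -1/95850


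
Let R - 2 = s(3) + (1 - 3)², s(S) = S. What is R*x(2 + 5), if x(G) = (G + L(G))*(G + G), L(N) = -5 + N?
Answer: 1134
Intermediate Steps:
x(G) = 2*G*(-5 + 2*G) (x(G) = (G + (-5 + G))*(G + G) = (-5 + 2*G)*(2*G) = 2*G*(-5 + 2*G))
R = 9 (R = 2 + (3 + (1 - 3)²) = 2 + (3 + (-2)²) = 2 + (3 + 4) = 2 + 7 = 9)
R*x(2 + 5) = 9*(2*(2 + 5)*(-5 + 2*(2 + 5))) = 9*(2*7*(-5 + 2*7)) = 9*(2*7*(-5 + 14)) = 9*(2*7*9) = 9*126 = 1134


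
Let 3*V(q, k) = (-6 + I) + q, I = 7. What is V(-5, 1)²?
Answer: 16/9 ≈ 1.7778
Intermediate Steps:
V(q, k) = ⅓ + q/3 (V(q, k) = ((-6 + 7) + q)/3 = (1 + q)/3 = ⅓ + q/3)
V(-5, 1)² = (⅓ + (⅓)*(-5))² = (⅓ - 5/3)² = (-4/3)² = 16/9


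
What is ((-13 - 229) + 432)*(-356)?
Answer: -67640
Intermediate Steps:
((-13 - 229) + 432)*(-356) = (-242 + 432)*(-356) = 190*(-356) = -67640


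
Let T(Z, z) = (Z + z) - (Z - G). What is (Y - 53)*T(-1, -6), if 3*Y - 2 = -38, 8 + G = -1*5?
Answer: 1235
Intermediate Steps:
G = -13 (G = -8 - 1*5 = -8 - 5 = -13)
Y = -12 (Y = 2/3 + (1/3)*(-38) = 2/3 - 38/3 = -12)
T(Z, z) = -13 + z (T(Z, z) = (Z + z) - (Z - 1*(-13)) = (Z + z) - (Z + 13) = (Z + z) - (13 + Z) = (Z + z) + (-13 - Z) = -13 + z)
(Y - 53)*T(-1, -6) = (-12 - 53)*(-13 - 6) = -65*(-19) = 1235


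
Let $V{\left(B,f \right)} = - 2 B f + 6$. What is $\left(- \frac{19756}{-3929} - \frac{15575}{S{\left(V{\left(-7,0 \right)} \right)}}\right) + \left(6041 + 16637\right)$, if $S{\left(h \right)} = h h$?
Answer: $\frac{3147184073}{141444} \approx 22250.0$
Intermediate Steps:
$V{\left(B,f \right)} = 6 - 2 B f$ ($V{\left(B,f \right)} = - 2 B f + 6 = 6 - 2 B f$)
$S{\left(h \right)} = h^{2}$
$\left(- \frac{19756}{-3929} - \frac{15575}{S{\left(V{\left(-7,0 \right)} \right)}}\right) + \left(6041 + 16637\right) = \left(- \frac{19756}{-3929} - \frac{15575}{\left(6 - \left(-14\right) 0\right)^{2}}\right) + \left(6041 + 16637\right) = \left(\left(-19756\right) \left(- \frac{1}{3929}\right) - \frac{15575}{\left(6 + 0\right)^{2}}\right) + 22678 = \left(\frac{19756}{3929} - \frac{15575}{6^{2}}\right) + 22678 = \left(\frac{19756}{3929} - \frac{15575}{36}\right) + 22678 = - \frac{60482959}{141444} + 22678 = \frac{3147184073}{141444}$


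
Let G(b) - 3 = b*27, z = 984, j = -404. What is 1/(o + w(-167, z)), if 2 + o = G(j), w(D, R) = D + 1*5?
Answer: -1/11069 ≈ -9.0342e-5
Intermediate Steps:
w(D, R) = 5 + D (w(D, R) = D + 5 = 5 + D)
G(b) = 3 + 27*b (G(b) = 3 + b*27 = 3 + 27*b)
o = -10907 (o = -2 + (3 + 27*(-404)) = -2 + (3 - 10908) = -2 - 10905 = -10907)
1/(o + w(-167, z)) = 1/(-10907 + (5 - 167)) = 1/(-10907 - 162) = 1/(-11069) = -1/11069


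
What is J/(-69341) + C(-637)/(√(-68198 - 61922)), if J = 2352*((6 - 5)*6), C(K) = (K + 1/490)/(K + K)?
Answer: -14112/69341 - 312129*I*√32530/40614355600 ≈ -0.20352 - 0.0013861*I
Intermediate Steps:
C(K) = (1/490 + K)/(2*K) (C(K) = (K + 1/490)/((2*K)) = (1/490 + K)*(1/(2*K)) = (1/490 + K)/(2*K))
J = 14112 (J = 2352*(1*6) = 2352*6 = 14112)
J/(-69341) + C(-637)/(√(-68198 - 61922)) = 14112/(-69341) + ((1/980)*(1 + 490*(-637))/(-637))/(√(-68198 - 61922)) = 14112*(-1/69341) + ((1/980)*(-1/637)*(1 - 312130))/(√(-130120)) = -14112/69341 + ((1/980)*(-1/637)*(-312129))/((2*I*√32530)) = -14112/69341 + 312129*(-I*√32530/65060)/624260 = -14112/69341 - 312129*I*√32530/40614355600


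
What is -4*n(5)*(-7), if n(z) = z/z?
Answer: 28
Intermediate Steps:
n(z) = 1
-4*n(5)*(-7) = -4*1*(-7) = -4*(-7) = 28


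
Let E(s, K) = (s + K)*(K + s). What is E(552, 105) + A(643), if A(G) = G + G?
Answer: 432935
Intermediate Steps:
E(s, K) = (K + s)**2 (E(s, K) = (K + s)*(K + s) = (K + s)**2)
A(G) = 2*G
E(552, 105) + A(643) = (105 + 552)**2 + 2*643 = 657**2 + 1286 = 431649 + 1286 = 432935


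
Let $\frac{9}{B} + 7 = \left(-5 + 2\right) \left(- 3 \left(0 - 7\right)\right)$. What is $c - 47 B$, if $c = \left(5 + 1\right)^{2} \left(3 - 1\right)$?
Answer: $\frac{5463}{70} \approx 78.043$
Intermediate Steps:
$B = - \frac{9}{70}$ ($B = \frac{9}{-7 + \left(-5 + 2\right) \left(- 3 \left(0 - 7\right)\right)} = \frac{9}{-7 - 3 \left(- 3 \left(0 - 7\right)\right)} = \frac{9}{-7 - 3 \left(\left(-3\right) \left(-7\right)\right)} = \frac{9}{-7 - 63} = \frac{9}{-70} = 9 \left(- \frac{1}{70}\right) = - \frac{9}{70} \approx -0.12857$)
$c = 72$ ($c = 6^{2} \cdot 2 = 36 \cdot 2 = 72$)
$c - 47 B = 72 - - \frac{423}{70} = 72 + \frac{423}{70} = \frac{5463}{70}$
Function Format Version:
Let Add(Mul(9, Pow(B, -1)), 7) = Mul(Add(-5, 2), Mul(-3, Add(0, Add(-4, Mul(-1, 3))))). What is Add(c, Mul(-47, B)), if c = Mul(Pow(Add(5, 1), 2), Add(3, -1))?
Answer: Rational(5463, 70) ≈ 78.043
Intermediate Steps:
B = Rational(-9, 70) (B = Mul(9, Pow(Add(-7, Mul(Add(-5, 2), Mul(-3, Add(0, Add(-4, Mul(-1, 3)))))), -1)) = Mul(9, Pow(Add(-7, Mul(-3, Mul(-3, Add(0, Add(-4, -3))))), -1)) = Mul(9, Pow(Add(-7, Mul(-3, Mul(-3, Add(0, -7)))), -1)) = Mul(9, Pow(Add(-7, Mul(-3, Mul(-3, -7))), -1)) = Mul(9, Pow(Add(-7, Mul(-3, 21)), -1)) = Mul(9, Pow(Add(-7, -63), -1)) = Mul(9, Pow(-70, -1)) = Mul(9, Rational(-1, 70)) = Rational(-9, 70) ≈ -0.12857)
c = 72 (c = Mul(Pow(6, 2), 2) = Mul(36, 2) = 72)
Add(c, Mul(-47, B)) = Add(72, Mul(-47, Rational(-9, 70))) = Add(72, Rational(423, 70)) = Rational(5463, 70)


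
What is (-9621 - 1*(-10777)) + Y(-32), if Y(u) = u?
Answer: 1124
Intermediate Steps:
(-9621 - 1*(-10777)) + Y(-32) = (-9621 - 1*(-10777)) - 32 = (-9621 + 10777) - 32 = 1156 - 32 = 1124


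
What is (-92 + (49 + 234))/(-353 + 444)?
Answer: 191/91 ≈ 2.0989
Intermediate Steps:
(-92 + (49 + 234))/(-353 + 444) = (-92 + 283)/91 = 191*(1/91) = 191/91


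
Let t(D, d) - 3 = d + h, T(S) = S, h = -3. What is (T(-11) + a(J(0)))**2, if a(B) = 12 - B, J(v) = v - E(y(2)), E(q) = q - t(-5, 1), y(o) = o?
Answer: 4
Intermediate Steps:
t(D, d) = d (t(D, d) = 3 + (d - 3) = 3 + (-3 + d) = d)
E(q) = -1 + q (E(q) = q - 1*1 = q - 1 = -1 + q)
J(v) = -1 + v (J(v) = v - (-1 + 2) = v - 1*1 = v - 1 = -1 + v)
(T(-11) + a(J(0)))**2 = (-11 + (12 - (-1 + 0)))**2 = (-11 + (12 - 1*(-1)))**2 = (-11 + (12 + 1))**2 = (-11 + 13)**2 = 2**2 = 4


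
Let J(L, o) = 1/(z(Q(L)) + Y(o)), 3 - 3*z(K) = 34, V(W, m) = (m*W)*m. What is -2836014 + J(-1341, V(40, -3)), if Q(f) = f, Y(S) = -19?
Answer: -249569235/88 ≈ -2.8360e+6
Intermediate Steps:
V(W, m) = W*m² (V(W, m) = (W*m)*m = W*m²)
z(K) = -31/3 (z(K) = 1 - ⅓*34 = 1 - 34/3 = -31/3)
J(L, o) = -3/88 (J(L, o) = 1/(-31/3 - 19) = 1/(-88/3) = -3/88)
-2836014 + J(-1341, V(40, -3)) = -2836014 - 3/88 = -249569235/88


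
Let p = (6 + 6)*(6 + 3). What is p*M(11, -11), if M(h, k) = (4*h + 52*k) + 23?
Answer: -54540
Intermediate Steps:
M(h, k) = 23 + 4*h + 52*k
p = 108 (p = 12*9 = 108)
p*M(11, -11) = 108*(23 + 4*11 + 52*(-11)) = 108*(23 + 44 - 572) = 108*(-505) = -54540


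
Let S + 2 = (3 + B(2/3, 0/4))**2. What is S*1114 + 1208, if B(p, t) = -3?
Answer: -1020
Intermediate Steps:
S = -2 (S = -2 + (3 - 3)**2 = -2 + 0**2 = -2 + 0 = -2)
S*1114 + 1208 = -2*1114 + 1208 = -2228 + 1208 = -1020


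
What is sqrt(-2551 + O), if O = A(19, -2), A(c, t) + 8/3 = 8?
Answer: I*sqrt(22911)/3 ≈ 50.455*I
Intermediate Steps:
A(c, t) = 16/3 (A(c, t) = -8/3 + 8 = 16/3)
O = 16/3 ≈ 5.3333
sqrt(-2551 + O) = sqrt(-2551 + 16/3) = sqrt(-7637/3) = I*sqrt(22911)/3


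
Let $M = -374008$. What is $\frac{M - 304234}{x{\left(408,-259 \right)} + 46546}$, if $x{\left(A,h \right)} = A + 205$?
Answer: $- \frac{678242}{47159} \approx -14.382$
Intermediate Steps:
$x{\left(A,h \right)} = 205 + A$
$\frac{M - 304234}{x{\left(408,-259 \right)} + 46546} = \frac{-374008 - 304234}{\left(205 + 408\right) + 46546} = - \frac{678242}{613 + 46546} = - \frac{678242}{47159}$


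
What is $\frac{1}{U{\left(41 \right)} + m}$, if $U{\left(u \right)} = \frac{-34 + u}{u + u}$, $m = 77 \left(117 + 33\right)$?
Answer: $\frac{82}{947107} \approx 8.6579 \cdot 10^{-5}$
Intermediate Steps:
$m = 11550$ ($m = 77 \cdot 150 = 11550$)
$U{\left(u \right)} = \frac{-34 + u}{2 u}$
$\frac{1}{U{\left(41 \right)} + m} = \frac{1}{\frac{-34 + 41}{2 \cdot 41} + 11550} = \frac{1}{\frac{1}{2} \cdot \frac{1}{41} \cdot 7 + 11550} = \frac{1}{\frac{7}{82} + 11550} = \frac{1}{\frac{947107}{82}} = \frac{82}{947107}$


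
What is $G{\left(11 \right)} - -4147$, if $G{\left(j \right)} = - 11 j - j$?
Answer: $4015$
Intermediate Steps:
$G{\left(j \right)} = - 12 j$
$G{\left(11 \right)} - -4147 = \left(-12\right) 11 - -4147 = -132 + 4147 = 4015$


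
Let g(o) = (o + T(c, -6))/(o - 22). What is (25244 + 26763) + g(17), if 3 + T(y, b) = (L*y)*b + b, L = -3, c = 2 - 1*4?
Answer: 260063/5 ≈ 52013.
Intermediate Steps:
c = -2 (c = 2 - 4 = -2)
T(y, b) = -3 + b - 3*b*y (T(y, b) = -3 + ((-3*y)*b + b) = -3 + (-3*b*y + b) = -3 + (b - 3*b*y) = -3 + b - 3*b*y)
g(o) = (-45 + o)/(-22 + o) (g(o) = (o + (-3 - 6 - 3*(-6)*(-2)))/(o - 22) = (o + (-3 - 6 - 36))/(-22 + o) = (o - 45)/(-22 + o) = (-45 + o)/(-22 + o))
(25244 + 26763) + g(17) = (25244 + 26763) + (-45 + 17)/(-22 + 17) = 52007 - 28/(-5) = 52007 - 1/5*(-28) = 52007 + 28/5 = 260063/5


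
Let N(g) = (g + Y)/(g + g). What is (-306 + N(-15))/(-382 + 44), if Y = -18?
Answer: 3049/3380 ≈ 0.90207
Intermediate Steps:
N(g) = (-18 + g)/(2*g) (N(g) = (g - 18)/(g + g) = (-18 + g)/((2*g)) = (-18 + g)*(1/(2*g)) = (-18 + g)/(2*g))
(-306 + N(-15))/(-382 + 44) = (-306 + (½)*(-18 - 15)/(-15))/(-382 + 44) = (-306 + (½)*(-1/15)*(-33))/(-338) = (-306 + 11/10)*(-1/338) = -3049/10*(-1/338) = 3049/3380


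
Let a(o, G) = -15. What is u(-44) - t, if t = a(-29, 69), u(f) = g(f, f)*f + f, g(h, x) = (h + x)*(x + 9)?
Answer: -135549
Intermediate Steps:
g(h, x) = (9 + x)*(h + x) (g(h, x) = (h + x)*(9 + x) = (9 + x)*(h + x))
u(f) = f + f*(2*f**2 + 18*f) (u(f) = (f**2 + 9*f + 9*f + f*f)*f + f = (f**2 + 9*f + 9*f + f**2)*f + f = (2*f**2 + 18*f)*f + f = f*(2*f**2 + 18*f) + f = f + f*(2*f**2 + 18*f))
t = -15
u(-44) - t = -44*(1 + 2*(-44)**2 + 18*(-44)) - 1*(-15) = -44*(1 + 2*1936 - 792) + 15 = -44*(1 + 3872 - 792) + 15 = -44*3081 + 15 = -135564 + 15 = -135549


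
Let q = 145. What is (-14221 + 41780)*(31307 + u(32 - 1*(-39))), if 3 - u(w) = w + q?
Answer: 856919546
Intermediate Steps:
u(w) = -142 - w (u(w) = 3 - (w + 145) = 3 - (145 + w) = 3 + (-145 - w) = -142 - w)
(-14221 + 41780)*(31307 + u(32 - 1*(-39))) = (-14221 + 41780)*(31307 + (-142 - (32 - 1*(-39)))) = 27559*(31307 + (-142 - (32 + 39))) = 27559*(31307 + (-142 - 1*71)) = 27559*(31307 + (-142 - 71)) = 27559*(31307 - 213) = 27559*31094 = 856919546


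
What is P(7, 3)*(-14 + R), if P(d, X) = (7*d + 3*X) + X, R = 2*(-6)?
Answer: -1586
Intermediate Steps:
R = -12
P(d, X) = 4*X + 7*d (P(d, X) = (3*X + 7*d) + X = 4*X + 7*d)
P(7, 3)*(-14 + R) = (4*3 + 7*7)*(-14 - 12) = (12 + 49)*(-26) = 61*(-26) = -1586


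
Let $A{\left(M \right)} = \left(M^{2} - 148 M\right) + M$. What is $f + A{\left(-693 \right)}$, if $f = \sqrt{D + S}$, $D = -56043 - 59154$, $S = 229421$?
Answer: $582120 + 44 \sqrt{59} \approx 5.8246 \cdot 10^{5}$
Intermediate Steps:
$D = -115197$
$A{\left(M \right)} = M^{2} - 147 M$
$f = 44 \sqrt{59}$ ($f = \sqrt{-115197 + 229421} = \sqrt{114224} = 44 \sqrt{59} \approx 337.97$)
$f + A{\left(-693 \right)} = 44 \sqrt{59} - 693 \left(-147 - 693\right) = 44 \sqrt{59} - -582120 = 44 \sqrt{59} + 582120 = 582120 + 44 \sqrt{59}$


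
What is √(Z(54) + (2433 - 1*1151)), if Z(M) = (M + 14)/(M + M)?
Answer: √103893/9 ≈ 35.814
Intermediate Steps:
Z(M) = (14 + M)/(2*M) (Z(M) = (14 + M)/((2*M)) = (14 + M)*(1/(2*M)) = (14 + M)/(2*M))
√(Z(54) + (2433 - 1*1151)) = √((½)*(14 + 54)/54 + (2433 - 1*1151)) = √((½)*(1/54)*68 + (2433 - 1151)) = √(17/27 + 1282) = √(34631/27) = √103893/9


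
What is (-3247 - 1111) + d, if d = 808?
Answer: -3550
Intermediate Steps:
(-3247 - 1111) + d = (-3247 - 1111) + 808 = -4358 + 808 = -3550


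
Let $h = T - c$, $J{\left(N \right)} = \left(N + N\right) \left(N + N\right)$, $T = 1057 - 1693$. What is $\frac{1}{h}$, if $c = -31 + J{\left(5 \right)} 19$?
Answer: $- \frac{1}{2505} \approx -0.0003992$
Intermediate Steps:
$T = -636$ ($T = 1057 - 1693 = -636$)
$J{\left(N \right)} = 4 N^{2}$ ($J{\left(N \right)} = 2 N 2 N = 4 N^{2}$)
$c = 1869$ ($c = -31 + 4 \cdot 5^{2} \cdot 19 = -31 + 4 \cdot 25 \cdot 19 = -31 + 100 \cdot 19 = -31 + 1900 = 1869$)
$h = -2505$ ($h = -636 - 1869 = -2505$)
$\frac{1}{h} = \frac{1}{-2505} = - \frac{1}{2505}$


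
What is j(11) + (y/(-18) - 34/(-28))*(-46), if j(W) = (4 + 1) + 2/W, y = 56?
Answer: 64058/693 ≈ 92.436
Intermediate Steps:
j(W) = 5 + 2/W
j(11) + (y/(-18) - 34/(-28))*(-46) = (5 + 2/11) + (56/(-18) - 34/(-28))*(-46) = (5 + 2*(1/11)) + (56*(-1/18) - 34*(-1/28))*(-46) = (5 + 2/11) + (-28/9 + 17/14)*(-46) = 57/11 - 239/126*(-46) = 57/11 + 5497/63 = 64058/693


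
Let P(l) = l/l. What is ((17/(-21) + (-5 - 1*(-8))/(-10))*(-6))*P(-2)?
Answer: 233/35 ≈ 6.6571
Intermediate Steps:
P(l) = 1
((17/(-21) + (-5 - 1*(-8))/(-10))*(-6))*P(-2) = ((17/(-21) + (-5 - 1*(-8))/(-10))*(-6))*1 = ((17*(-1/21) + (-5 + 8)*(-⅒))*(-6))*1 = ((-17/21 + 3*(-⅒))*(-6))*1 = ((-17/21 - 3/10)*(-6))*1 = -233/210*(-6)*1 = (233/35)*1 = 233/35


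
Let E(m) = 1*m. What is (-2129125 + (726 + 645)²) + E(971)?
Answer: -248513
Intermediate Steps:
E(m) = m
(-2129125 + (726 + 645)²) + E(971) = (-2129125 + (726 + 645)²) + 971 = (-2129125 + 1371²) + 971 = (-2129125 + 1879641) + 971 = -249484 + 971 = -248513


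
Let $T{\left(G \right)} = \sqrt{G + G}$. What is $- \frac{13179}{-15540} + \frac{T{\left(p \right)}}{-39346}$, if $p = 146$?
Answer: $\frac{4393}{5180} - \frac{\sqrt{73}}{19673} \approx 0.84764$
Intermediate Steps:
$T{\left(G \right)} = \sqrt{2} \sqrt{G}$ ($T{\left(G \right)} = \sqrt{2 G} = \sqrt{2} \sqrt{G}$)
$- \frac{13179}{-15540} + \frac{T{\left(p \right)}}{-39346} = - \frac{13179}{-15540} + \frac{\sqrt{2} \sqrt{146}}{-39346} = \left(-13179\right) \left(- \frac{1}{15540}\right) + 2 \sqrt{73} \left(- \frac{1}{39346}\right) = \frac{4393}{5180} - \frac{\sqrt{73}}{19673}$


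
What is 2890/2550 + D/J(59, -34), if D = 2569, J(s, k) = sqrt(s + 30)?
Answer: 17/15 + 2569*sqrt(89)/89 ≈ 273.45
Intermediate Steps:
J(s, k) = sqrt(30 + s)
2890/2550 + D/J(59, -34) = 2890/2550 + 2569/(sqrt(30 + 59)) = 2890*(1/2550) + 2569/(sqrt(89)) = 17/15 + 2569*(sqrt(89)/89) = 17/15 + 2569*sqrt(89)/89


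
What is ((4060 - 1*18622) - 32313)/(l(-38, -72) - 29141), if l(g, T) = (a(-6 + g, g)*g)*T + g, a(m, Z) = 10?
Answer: 46875/1819 ≈ 25.770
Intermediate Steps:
l(g, T) = g + 10*T*g (l(g, T) = (10*g)*T + g = 10*T*g + g = g + 10*T*g)
((4060 - 1*18622) - 32313)/(l(-38, -72) - 29141) = ((4060 - 1*18622) - 32313)/(-38*(1 + 10*(-72)) - 29141) = ((4060 - 18622) - 32313)/(-38*(1 - 720) - 29141) = (-14562 - 32313)/(-38*(-719) - 29141) = -46875/(27322 - 29141) = -46875/(-1819) = -46875*(-1/1819) = 46875/1819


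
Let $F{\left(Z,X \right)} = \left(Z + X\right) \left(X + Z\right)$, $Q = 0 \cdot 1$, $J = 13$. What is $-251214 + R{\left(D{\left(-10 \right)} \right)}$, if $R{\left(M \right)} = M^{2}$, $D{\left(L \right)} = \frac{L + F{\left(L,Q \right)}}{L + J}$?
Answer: $-250314$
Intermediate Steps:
$Q = 0$
$F{\left(Z,X \right)} = \left(X + Z\right)^{2}$ ($F{\left(Z,X \right)} = \left(X + Z\right) \left(X + Z\right) = \left(X + Z\right)^{2}$)
$D{\left(L \right)} = \frac{L + L^{2}}{13 + L}$ ($D{\left(L \right)} = \frac{L + \left(0 + L\right)^{2}}{L + 13} = \frac{L + L^{2}}{13 + L}$)
$-251214 + R{\left(D{\left(-10 \right)} \right)} = -251214 + \left(- \frac{10 \left(1 - 10\right)}{13 - 10}\right)^{2} = -251214 + \left(\left(-10\right) \frac{1}{3} \left(-9\right)\right)^{2} = -251214 + 30^{2} = -251214 + 900 = -250314$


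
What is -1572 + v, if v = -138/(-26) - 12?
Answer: -20523/13 ≈ -1578.7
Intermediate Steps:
v = -87/13 (v = -138*(-1)/26 - 12 = -23*(-3/13) - 12 = 69/13 - 12 = -87/13 ≈ -6.6923)
-1572 + v = -1572 - 87/13 = -20523/13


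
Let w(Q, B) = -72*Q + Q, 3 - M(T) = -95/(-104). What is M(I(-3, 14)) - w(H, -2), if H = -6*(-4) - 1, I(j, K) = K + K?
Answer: 170049/104 ≈ 1635.1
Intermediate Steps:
I(j, K) = 2*K
H = 23 (H = 24 - 1 = 23)
M(T) = 217/104 (M(T) = 3 - (-95)/(-104) = 3 - (-95)*(-1)/104 = 3 - 1*95/104 = 3 - 95/104 = 217/104)
w(Q, B) = -71*Q
M(I(-3, 14)) - w(H, -2) = 217/104 - (-71)*23 = 217/104 - 1*(-1633) = 217/104 + 1633 = 170049/104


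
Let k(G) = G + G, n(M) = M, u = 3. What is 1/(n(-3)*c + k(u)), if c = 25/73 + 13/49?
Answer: 3577/14940 ≈ 0.23942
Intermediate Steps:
k(G) = 2*G
c = 2174/3577 (c = 25*(1/73) + 13*(1/49) = 25/73 + 13/49 = 2174/3577 ≈ 0.60777)
1/(n(-3)*c + k(u)) = 1/(-3*2174/3577 + 2*3) = 1/(-6522/3577 + 6) = 1/(14940/3577) = 3577/14940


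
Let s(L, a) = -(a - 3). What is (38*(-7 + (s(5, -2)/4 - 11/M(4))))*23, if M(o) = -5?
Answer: -31027/10 ≈ -3102.7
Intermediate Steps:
s(L, a) = 3 - a (s(L, a) = -(-3 + a) = 3 - a)
(38*(-7 + (s(5, -2)/4 - 11/M(4))))*23 = (38*(-7 + ((3 - 1*(-2))/4 - 11/(-5))))*23 = (38*(-7 + ((3 + 2)*(1/4) - 11*(-1/5))))*23 = (38*(-7 + (5*(1/4) + 11/5)))*23 = (38*(-7 + (5/4 + 11/5)))*23 = (38*(-7 + 69/20))*23 = (38*(-71/20))*23 = -1349/10*23 = -31027/10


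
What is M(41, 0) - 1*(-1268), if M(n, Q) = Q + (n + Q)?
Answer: 1309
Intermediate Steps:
M(n, Q) = n + 2*Q (M(n, Q) = Q + (Q + n) = n + 2*Q)
M(41, 0) - 1*(-1268) = (41 + 2*0) - 1*(-1268) = (41 + 0) + 1268 = 41 + 1268 = 1309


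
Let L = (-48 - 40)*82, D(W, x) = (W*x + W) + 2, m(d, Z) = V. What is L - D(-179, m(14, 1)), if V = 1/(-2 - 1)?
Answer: -21296/3 ≈ -7098.7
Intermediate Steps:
V = -⅓ (V = 1/(-3) = -⅓ ≈ -0.33333)
m(d, Z) = -⅓
D(W, x) = 2 + W + W*x (D(W, x) = (W + W*x) + 2 = 2 + W + W*x)
L = -7216 (L = -88*82 = -7216)
L - D(-179, m(14, 1)) = -7216 - (2 - 179 - 179*(-⅓)) = -7216 - (2 - 179 + 179/3) = -7216 - 1*(-352/3) = -7216 + 352/3 = -21296/3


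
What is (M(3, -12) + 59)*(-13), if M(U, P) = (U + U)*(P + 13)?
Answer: -845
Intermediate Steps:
M(U, P) = 2*U*(13 + P) (M(U, P) = (2*U)*(13 + P) = 2*U*(13 + P))
(M(3, -12) + 59)*(-13) = (2*3*(13 - 12) + 59)*(-13) = (2*3*1 + 59)*(-13) = (6 + 59)*(-13) = 65*(-13) = -845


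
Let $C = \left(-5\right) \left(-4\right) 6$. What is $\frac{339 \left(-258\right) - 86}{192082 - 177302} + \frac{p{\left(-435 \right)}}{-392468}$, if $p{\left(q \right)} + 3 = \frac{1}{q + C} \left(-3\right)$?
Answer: $- \frac{18038865739}{3045355446} \approx -5.9234$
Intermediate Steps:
$C = 120$ ($C = 20 \cdot 6 = 120$)
$p{\left(q \right)} = -3 - \frac{3}{120 + q}$ ($p{\left(q \right)} = -3 + \frac{1}{q + 120} \left(-3\right) = -3 + \frac{1}{120 + q} \left(-3\right) = -3 - \frac{3}{120 + q}$)
$\frac{339 \left(-258\right) - 86}{192082 - 177302} + \frac{p{\left(-435 \right)}}{-392468} = \frac{339 \left(-258\right) - 86}{192082 - 177302} + \frac{3 \frac{1}{120 - 435} \left(-121 - -435\right)}{-392468} = \frac{-87462 - 86}{14780} + \frac{3 \left(-121 + 435\right)}{-315} \left(- \frac{1}{392468}\right) = \left(-87548\right) \frac{1}{14780} + 3 \left(- \frac{1}{315}\right) 314 \left(- \frac{1}{392468}\right) = - \frac{21887}{3695} - - \frac{157}{20604570} = - \frac{21887}{3695} + \frac{157}{20604570} = - \frac{18038865739}{3045355446}$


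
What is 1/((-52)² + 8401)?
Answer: 1/11105 ≈ 9.0050e-5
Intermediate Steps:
1/((-52)² + 8401) = 1/(2704 + 8401) = 1/11105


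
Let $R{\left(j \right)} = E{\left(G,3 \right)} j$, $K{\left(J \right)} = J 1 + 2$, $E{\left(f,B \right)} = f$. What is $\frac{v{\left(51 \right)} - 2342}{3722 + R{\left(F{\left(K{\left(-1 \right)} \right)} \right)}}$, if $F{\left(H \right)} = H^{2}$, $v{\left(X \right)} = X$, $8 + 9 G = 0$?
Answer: $- \frac{20619}{33490} \approx -0.61568$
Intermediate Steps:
$G = - \frac{8}{9}$ ($G = - \frac{8}{9} + \frac{1}{9} \cdot 0 = - \frac{8}{9} + 0 = - \frac{8}{9} \approx -0.88889$)
$K{\left(J \right)} = 2 + J$ ($K{\left(J \right)} = J + 2 = 2 + J$)
$R{\left(j \right)} = - \frac{8 j}{9}$
$\frac{v{\left(51 \right)} - 2342}{3722 + R{\left(F{\left(K{\left(-1 \right)} \right)} \right)}} = \frac{51 - 2342}{3722 - \frac{8 \left(2 - 1\right)^{2}}{9}} = - \frac{2291}{3722 - \frac{8 \cdot 1^{2}}{9}} = - \frac{2291}{3722 - \frac{8}{9}} = - \frac{2291}{\frac{33490}{9}} = \left(-2291\right) \frac{9}{33490} = - \frac{20619}{33490}$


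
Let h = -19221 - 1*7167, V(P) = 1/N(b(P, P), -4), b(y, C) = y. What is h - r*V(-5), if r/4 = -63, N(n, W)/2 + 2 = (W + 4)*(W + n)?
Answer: -26451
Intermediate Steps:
N(n, W) = -4 + 2*(4 + W)*(W + n) (N(n, W) = -4 + 2*((W + 4)*(W + n)) = -4 + 2*((4 + W)*(W + n)) = -4 + 2*(4 + W)*(W + n))
r = -252 (r = 4*(-63) = -252)
V(P) = -1/4 (V(P) = 1/(-4 + 2*(-4)**2 + 8*(-4) + 8*P + 2*(-4)*P) = 1/(-4 + 2*16 - 32 + 8*P - 8*P) = 1/(-4 + 32 - 32 + 8*P - 8*P) = 1/(-4) = -1/4)
h = -26388 (h = -19221 - 7167 = -26388)
h - r*V(-5) = -26388 - (-252)*(-1)/4 = -26388 - 1*63 = -26388 - 63 = -26451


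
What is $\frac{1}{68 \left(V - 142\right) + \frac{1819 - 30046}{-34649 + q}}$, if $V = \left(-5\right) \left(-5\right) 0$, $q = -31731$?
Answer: $- \frac{66380}{640937053} \approx -0.00010357$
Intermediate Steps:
$V = 0$ ($V = 25 \cdot 0 = 0$)
$\frac{1}{68 \left(V - 142\right) + \frac{1819 - 30046}{-34649 + q}} = \frac{1}{68 \left(0 - 142\right) + \frac{1819 - 30046}{-34649 - 31731}} = \frac{1}{68 \left(-142\right) - \frac{28227}{-66380}} = \frac{1}{-9656 - - \frac{28227}{66380}} = \frac{1}{-9656 + \frac{28227}{66380}} = \frac{1}{- \frac{640937053}{66380}} = - \frac{66380}{640937053}$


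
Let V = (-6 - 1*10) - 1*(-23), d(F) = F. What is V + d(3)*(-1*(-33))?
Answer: 106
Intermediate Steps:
V = 7 (V = (-6 - 10) + 23 = -16 + 23 = 7)
V + d(3)*(-1*(-33)) = 7 + 3*(-1*(-33)) = 7 + 3*33 = 7 + 99 = 106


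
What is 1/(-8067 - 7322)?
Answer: -1/15389 ≈ -6.4982e-5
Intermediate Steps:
1/(-8067 - 7322) = 1/(-15389) = -1/15389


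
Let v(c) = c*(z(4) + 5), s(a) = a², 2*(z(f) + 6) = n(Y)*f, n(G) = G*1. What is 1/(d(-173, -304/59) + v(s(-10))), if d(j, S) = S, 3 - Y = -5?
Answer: 59/88196 ≈ 0.00066896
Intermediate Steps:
Y = 8 (Y = 3 - 1*(-5) = 3 + 5 = 8)
n(G) = G
z(f) = -6 + 4*f (z(f) = -6 + (8*f)/2 = -6 + 4*f)
v(c) = 15*c (v(c) = c*((-6 + 4*4) + 5) = c*((-6 + 16) + 5) = c*(10 + 5) = c*15 = 15*c)
1/(d(-173, -304/59) + v(s(-10))) = 1/(-304/59 + 15*(-10)²) = 1/(-304*1/59 + 15*100) = 1/(-304/59 + 1500) = 1/(88196/59) = 59/88196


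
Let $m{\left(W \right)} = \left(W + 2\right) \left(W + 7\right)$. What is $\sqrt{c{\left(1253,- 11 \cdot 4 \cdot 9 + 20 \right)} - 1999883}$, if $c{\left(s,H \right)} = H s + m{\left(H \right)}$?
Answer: $i \sqrt{2333005} \approx 1527.4 i$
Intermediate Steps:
$m{\left(W \right)} = \left(2 + W\right) \left(7 + W\right)$
$c{\left(s,H \right)} = 14 + H^{2} + 9 H + H s$ ($c{\left(s,H \right)} = H s + \left(14 + H^{2} + 9 H\right) = 14 + H^{2} + 9 H + H s$)
$\sqrt{c{\left(1253,- 11 \cdot 4 \cdot 9 + 20 \right)} - 1999883} = \sqrt{\left(14 + \left(- 11 \cdot 4 \cdot 9 + 20\right)^{2} + 9 \left(- 11 \cdot 4 \cdot 9 + 20\right) + \left(- 11 \cdot 4 \cdot 9 + 20\right) 1253\right) - 1999883} = \sqrt{\left(14 + \left(\left(-11\right) 36 + 20\right)^{2} + 9 \left(\left(-11\right) 36 + 20\right) + \left(\left(-11\right) 36 + 20\right) 1253\right) - 1999883} = \sqrt{\left(14 + \left(-396 + 20\right)^{2} + 9 \left(-396 + 20\right) + \left(-396 + 20\right) 1253\right) - 1999883} = \sqrt{\left(14 + \left(-376\right)^{2} + 9 \left(-376\right) - 471128\right) - 1999883} = \sqrt{\left(14 + 141376 - 3384 - 471128\right) - 1999883} = \sqrt{-333122 - 1999883} = \sqrt{-2333005} = i \sqrt{2333005}$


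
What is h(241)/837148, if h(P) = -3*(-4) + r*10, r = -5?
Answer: -19/418574 ≈ -4.5392e-5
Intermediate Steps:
h(P) = -38 (h(P) = -3*(-4) - 5*10 = 12 - 50 = -38)
h(241)/837148 = -38/837148 = -38*1/837148 = -19/418574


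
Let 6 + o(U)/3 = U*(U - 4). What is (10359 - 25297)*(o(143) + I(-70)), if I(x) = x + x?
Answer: -888407674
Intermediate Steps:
I(x) = 2*x
o(U) = -18 + 3*U*(-4 + U) (o(U) = -18 + 3*(U*(U - 4)) = -18 + 3*(U*(-4 + U)) = -18 + 3*U*(-4 + U))
(10359 - 25297)*(o(143) + I(-70)) = (10359 - 25297)*((-18 - 12*143 + 3*143**2) + 2*(-70)) = -14938*((-18 - 1716 + 3*20449) - 140) = -14938*((-18 - 1716 + 61347) - 140) = -14938*(59613 - 140) = -14938*59473 = -888407674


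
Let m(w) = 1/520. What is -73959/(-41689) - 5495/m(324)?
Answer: -119122074641/41689 ≈ -2.8574e+6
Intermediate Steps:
m(w) = 1/520
-73959/(-41689) - 5495/m(324) = -73959/(-41689) - 5495/1/520 = -73959*(-1/41689) - 5495*520 = 73959/41689 - 2857400 = -119122074641/41689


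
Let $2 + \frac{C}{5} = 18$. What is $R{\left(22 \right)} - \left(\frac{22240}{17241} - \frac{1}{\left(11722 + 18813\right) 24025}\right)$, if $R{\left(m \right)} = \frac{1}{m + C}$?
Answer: $- \frac{550505508857681}{430033896804750} \approx -1.2801$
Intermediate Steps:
$C = 80$ ($C = -10 + 5 \cdot 18 = -10 + 90 = 80$)
$R{\left(m \right)} = \frac{1}{80 + m}$ ($R{\left(m \right)} = \frac{1}{m + 80} = \frac{1}{80 + m}$)
$R{\left(22 \right)} - \left(\frac{22240}{17241} - \frac{1}{\left(11722 + 18813\right) 24025}\right) = \frac{1}{80 + 22} - \left(\frac{22240}{17241} - \frac{1}{\left(11722 + 18813\right) 24025}\right) = \frac{1}{102} - \left(\frac{22240}{17241} - \frac{1}{30535} \cdot \frac{1}{24025}\right) = \frac{1}{102} + \left(\frac{1}{30535} \cdot \frac{1}{24025} - \frac{22240}{17241}\right) = \frac{1}{102} + \left(\frac{1}{733603375} - \frac{22240}{17241}\right) = \frac{1}{102} - \frac{16315339042759}{12648055788375} = - \frac{550505508857681}{430033896804750}$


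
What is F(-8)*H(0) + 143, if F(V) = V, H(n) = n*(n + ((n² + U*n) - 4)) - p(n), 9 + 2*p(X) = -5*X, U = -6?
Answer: 107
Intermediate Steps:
p(X) = -9/2 - 5*X/2 (p(X) = -9/2 + (-5*X)/2 = -9/2 - 5*X/2)
H(n) = 9/2 + 5*n/2 + n*(-4 + n² - 5*n) (H(n) = n*(n + ((n² - 6*n) - 4)) - (-9/2 - 5*n/2) = n*(n + (-4 + n² - 6*n)) + (9/2 + 5*n/2) = n*(-4 + n² - 5*n) + (9/2 + 5*n/2) = 9/2 + 5*n/2 + n*(-4 + n² - 5*n))
F(-8)*H(0) + 143 = -8*(9/2 + 0³ - 5*0² - 3/2*0) + 143 = -8*(9/2 + 0 - 5*0 + 0) + 143 = -8*(9/2 + 0 + 0 + 0) + 143 = -8*9/2 + 143 = -36 + 143 = 107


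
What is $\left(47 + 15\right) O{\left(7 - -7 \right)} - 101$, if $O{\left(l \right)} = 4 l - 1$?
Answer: $3309$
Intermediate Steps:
$O{\left(l \right)} = -1 + 4 l$
$\left(47 + 15\right) O{\left(7 - -7 \right)} - 101 = \left(47 + 15\right) \left(-1 + 4 \left(7 - -7\right)\right) - 101 = 62 \left(-1 + 4 \left(7 + 7\right)\right) - 101 = 62 \left(-1 + 4 \cdot 14\right) - 101 = 62 \left(-1 + 56\right) - 101 = 62 \cdot 55 - 101 = 3410 - 101 = 3309$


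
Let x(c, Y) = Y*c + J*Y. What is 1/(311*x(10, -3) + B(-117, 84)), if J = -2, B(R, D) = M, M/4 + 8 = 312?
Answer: -1/6248 ≈ -0.00016005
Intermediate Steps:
M = 1216 (M = -32 + 4*312 = -32 + 1248 = 1216)
B(R, D) = 1216
x(c, Y) = -2*Y + Y*c (x(c, Y) = Y*c - 2*Y = -2*Y + Y*c)
1/(311*x(10, -3) + B(-117, 84)) = 1/(311*(-3*(-2 + 10)) + 1216) = 1/(311*(-3*8) + 1216) = 1/(311*(-24) + 1216) = 1/(-7464 + 1216) = 1/(-6248) = -1/6248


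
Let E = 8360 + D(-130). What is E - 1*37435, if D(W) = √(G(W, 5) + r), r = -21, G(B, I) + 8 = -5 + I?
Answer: -29075 + I*√29 ≈ -29075.0 + 5.3852*I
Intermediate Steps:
G(B, I) = -13 + I (G(B, I) = -8 + (-5 + I) = -13 + I)
D(W) = I*√29 (D(W) = √((-13 + 5) - 21) = √(-8 - 21) = √(-29) = I*√29)
E = 8360 + I*√29 ≈ 8360.0 + 5.3852*I
E - 1*37435 = (8360 + I*√29) - 1*37435 = (8360 + I*√29) - 37435 = -29075 + I*√29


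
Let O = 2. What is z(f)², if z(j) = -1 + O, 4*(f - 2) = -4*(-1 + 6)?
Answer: 1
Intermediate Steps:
f = -3 (f = 2 + (-4*(-1 + 6))/4 = 2 + (-4*5)/4 = 2 + (¼)*(-20) = 2 - 5 = -3)
z(j) = 1 (z(j) = -1 + 2 = 1)
z(f)² = 1² = 1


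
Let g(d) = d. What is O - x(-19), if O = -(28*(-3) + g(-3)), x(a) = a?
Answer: 106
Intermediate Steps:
O = 87 (O = -(28*(-3) - 3) = -(-84 - 3) = -1*(-87) = 87)
O - x(-19) = 87 - 1*(-19) = 87 + 19 = 106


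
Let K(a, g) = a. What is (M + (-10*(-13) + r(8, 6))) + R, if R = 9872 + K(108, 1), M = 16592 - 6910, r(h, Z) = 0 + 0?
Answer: 19792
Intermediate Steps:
r(h, Z) = 0
M = 9682
R = 9980 (R = 9872 + 108 = 9980)
(M + (-10*(-13) + r(8, 6))) + R = (9682 + (-10*(-13) + 0)) + 9980 = (9682 + (130 + 0)) + 9980 = (9682 + 130) + 9980 = 9812 + 9980 = 19792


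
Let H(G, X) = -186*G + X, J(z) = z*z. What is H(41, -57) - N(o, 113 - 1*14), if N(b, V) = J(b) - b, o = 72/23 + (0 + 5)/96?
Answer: -37490516425/4875264 ≈ -7689.9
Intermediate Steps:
J(z) = z²
H(G, X) = X - 186*G
o = 7027/2208 (o = 72*(1/23) + 5*(1/96) = 72/23 + 5/96 = 7027/2208 ≈ 3.1825)
N(b, V) = b² - b
H(41, -57) - N(o, 113 - 1*14) = (-57 - 186*41) - 7027*(-1 + 7027/2208)/2208 = (-57 - 7626) - 7027*4819/(2208*2208) = -7683 - 1*33863113/4875264 = -7683 - 33863113/4875264 = -37490516425/4875264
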